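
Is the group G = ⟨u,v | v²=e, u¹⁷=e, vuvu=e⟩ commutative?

u·v = uv but v·u = u¹⁶v, so u·v ≠ v·u and G is not abelian.

Answer: No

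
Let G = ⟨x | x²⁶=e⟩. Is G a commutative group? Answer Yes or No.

G has a single generator, so G is cyclic and hence abelian.

Answer: Yes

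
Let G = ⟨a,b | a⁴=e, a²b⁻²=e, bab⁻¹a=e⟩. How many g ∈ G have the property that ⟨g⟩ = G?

⟨g⟩ = G would require ord(g) = |G| = 8, but the maximum element order in G is 4 < 8. So G is not cyclic and no single element generates it: the count is 0.

Answer: 0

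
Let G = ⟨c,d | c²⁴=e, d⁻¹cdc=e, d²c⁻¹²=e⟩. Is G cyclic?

Every cyclic group is abelian. But c·d = cd while d·c = c¹¹d⁻¹, so c·d ≠ d·c and G is not abelian. Hence G is not cyclic.

Answer: No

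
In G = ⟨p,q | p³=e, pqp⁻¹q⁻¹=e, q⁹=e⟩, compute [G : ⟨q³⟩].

First find ord(q³) by computing successive powers:
  (q³)¹ = q³, (q³)² = q⁶, (q³)³ = e.
So |⟨q³⟩| = ord(q³) = 3. With |G| = 27, by Lagrange [G : ⟨q³⟩] = 27/3 = 9.

Answer: 9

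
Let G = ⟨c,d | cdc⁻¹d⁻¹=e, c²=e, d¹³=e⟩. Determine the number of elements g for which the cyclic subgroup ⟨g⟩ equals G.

G is cyclic of order 26. An element generates G iff its order is 26, and a cyclic group of order 26 has exactly φ(26) = 12 such elements.

Answer: 12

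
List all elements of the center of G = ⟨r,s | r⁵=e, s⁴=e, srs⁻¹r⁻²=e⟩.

An element z ∈ Z(G) iff z commutes with every generator.
For example e is central: e·r = r = r·e; e·s = s = s·e.
Whereas r ∉ Z(G) since r·s = rs ≠ r²s = s·r.
Checking each of the 20 elements this way gives Z(G) = {e}, of order 1.

Answer: {e}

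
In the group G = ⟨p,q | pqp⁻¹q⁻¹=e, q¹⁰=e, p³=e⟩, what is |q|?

Compute successive powers until reaching e:
  q¹ = q, q² = q², q³ = q³, q⁴ = q⁴, q⁵ = q⁵, q⁶ = q⁶, q⁷ = q⁷, q⁸ = q⁸, q⁹ = q⁹, q¹⁰ = e.
The smallest positive k with qᵏ = e is 10.

Answer: 10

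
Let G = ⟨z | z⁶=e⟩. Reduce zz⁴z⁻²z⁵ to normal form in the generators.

Multiply left to right, reducing at each step:
  z · z⁴ = z⁵
  (z⁵) · z⁻² = z³
  (z³) · z⁵ = z²

Answer: z²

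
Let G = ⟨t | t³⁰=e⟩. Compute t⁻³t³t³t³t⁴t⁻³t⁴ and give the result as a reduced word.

Multiply left to right, reducing at each step:
  (t²⁷) · t³ = e
  e · t³ = t³
  (t³) · t³ = t⁶
  (t⁶) · t⁴ = t¹⁰
  (t¹⁰) · t⁻³ = t⁷
  (t⁷) · t⁴ = t¹¹

Answer: t¹¹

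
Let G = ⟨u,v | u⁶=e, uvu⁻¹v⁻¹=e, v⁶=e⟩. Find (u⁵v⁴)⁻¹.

The order of (u⁵v⁴) is 6 (smallest k with (u⁵v⁴)ᵏ = e), so (u⁵v⁴)⁻¹ = (u⁵v⁴)⁵ = uv².
Check: (u⁵v⁴) · (uv²) → (u⁵v⁴) · u = v⁴;   (v⁴) · v² = e, giving e as required.

Answer: uv²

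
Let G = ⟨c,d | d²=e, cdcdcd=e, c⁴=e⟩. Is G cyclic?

Every cyclic group is abelian. But c·d = cd while d·c = dc, so c·d ≠ d·c and G is not abelian. Hence G is not cyclic.

Answer: No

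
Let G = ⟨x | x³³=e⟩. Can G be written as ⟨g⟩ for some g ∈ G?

|G| = 33. The element x has order 33 (its powers give 33 distinct elements), so ⟨x⟩ = G and G is cyclic.

Answer: Yes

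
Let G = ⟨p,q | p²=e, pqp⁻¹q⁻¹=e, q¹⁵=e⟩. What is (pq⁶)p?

Compute (pq⁶) · p by multiplying left to right and reducing via the relations at each step:
  (pq⁶) · p = q⁶

Answer: q⁶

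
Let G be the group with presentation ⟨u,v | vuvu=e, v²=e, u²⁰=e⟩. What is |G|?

Enumerate words in the generators, reducing via the relations: the distinct elements are
  {e, u, v, uv, u², u³, u⁴, u⁵, u⁶, u⁷, u⁸, u⁹, u²v, u³v, u¹², u¹³, u¹¹, u¹⁰, u¹⁴, u¹⁵, u¹⁶, u¹⁷, u¹⁸, u¹⁹, u⁴v, u⁵v, u⁶v, u⁷v, u⁸v, u⁹v, u¹²v, u¹³v, u¹¹v, u¹⁰v, u¹⁴v, u¹⁵v, u¹⁶v, u¹⁷v, u¹⁸v, u¹⁹v}.
No further products give new elements, so |G| = 40.

Answer: 40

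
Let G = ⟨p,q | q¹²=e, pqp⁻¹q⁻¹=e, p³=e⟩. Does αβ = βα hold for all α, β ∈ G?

Each pair of generators commutes: p·q = pq = q·p. Since the generators pairwise commute, every element of G commutes with every other, so G is abelian.

Answer: Yes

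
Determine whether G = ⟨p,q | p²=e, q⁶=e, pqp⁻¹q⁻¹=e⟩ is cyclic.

|G| = 12, but the maximum element order in G is 6 < 12. No single element generates all of G, so G is not cyclic.

Answer: No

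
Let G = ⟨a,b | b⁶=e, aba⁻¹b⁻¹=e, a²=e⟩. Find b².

Compute successive powers of b, reducing at each step:
  b²: b · b = b²

Answer: b²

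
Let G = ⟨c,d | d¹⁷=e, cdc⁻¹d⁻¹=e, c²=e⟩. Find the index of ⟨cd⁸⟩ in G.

First find ord(cd⁸) by computing successive powers:
  (cd⁸)¹ = cd⁸, (cd⁸)² = d¹⁶, (cd⁸)³ = cd⁷, (cd⁸)⁴ = d¹⁵, (cd⁸)⁵ = cd⁶, (cd⁸)⁶ = d¹⁴, (cd⁸)⁷ = cd⁵, (cd⁸)⁸ = d¹³, (cd⁸)⁹ = cd⁴, (cd⁸)¹⁰ = d¹², (cd⁸)¹¹ = cd³, (cd⁸)¹² = d¹¹, (cd⁸)¹³ = cd², (cd⁸)¹⁴ = d¹⁰, (cd⁸)¹⁵ = cd, (cd⁸)¹⁶ = d⁹, (cd⁸)¹⁷ = c, (cd⁸)¹⁸ = d⁸, (cd⁸)¹⁹ = cd¹⁶, (cd⁸)²⁰ = d⁷, (cd⁸)²¹ = cd¹⁵, (cd⁸)²² = d⁶, (cd⁸)²³ = cd¹⁴, (cd⁸)²⁴ = d⁵, (cd⁸)²⁵ = cd¹³, (cd⁸)²⁶ = d⁴, (cd⁸)²⁷ = cd¹², (cd⁸)²⁸ = d³, (cd⁸)²⁹ = cd¹¹, (cd⁸)³⁰ = d², (cd⁸)³¹ = cd¹⁰, (cd⁸)³² = d, (cd⁸)³³ = cd⁹, (cd⁸)³⁴ = e.
So |⟨cd⁸⟩| = ord(cd⁸) = 34. With |G| = 34, by Lagrange [G : ⟨cd⁸⟩] = 34/34 = 1.

Answer: 1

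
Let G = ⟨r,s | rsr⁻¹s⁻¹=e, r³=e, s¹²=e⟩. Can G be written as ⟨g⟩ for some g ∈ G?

|G| = 36, but the maximum element order in G is 12 < 36. No single element generates all of G, so G is not cyclic.

Answer: No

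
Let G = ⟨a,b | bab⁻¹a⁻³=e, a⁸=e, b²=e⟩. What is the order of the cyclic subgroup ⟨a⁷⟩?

|⟨a⁷⟩| equals the order of a⁷. Compute successive powers until reaching e:
  (a⁷)¹ = a⁷, (a⁷)² = a⁶, (a⁷)³ = a⁵, (a⁷)⁴ = a⁴, (a⁷)⁵ = a³, (a⁷)⁶ = a², (a⁷)⁷ = a, (a⁷)⁸ = e.
The smallest positive k with (a⁷)ᵏ = e is 8, so |⟨a⁷⟩| = 8.

Answer: 8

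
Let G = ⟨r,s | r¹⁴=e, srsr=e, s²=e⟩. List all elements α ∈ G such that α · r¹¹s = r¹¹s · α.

⟨r¹¹s⟩ ⊆ C_G(r¹¹s) since powers of r¹¹s commute with r¹¹s; so |C_G(r¹¹s)| ≥ |⟨r¹¹s⟩| = 2.
By orbit–stabilizer, |C_G(r¹¹s)| = |G| / |conj. class of r¹¹s| = 28 / 7 = 4.
The 4 elements commuting with r¹¹s are {e, r⁷, r⁴s, r¹¹s}.

Answer: {e, r⁷, r⁴s, r¹¹s}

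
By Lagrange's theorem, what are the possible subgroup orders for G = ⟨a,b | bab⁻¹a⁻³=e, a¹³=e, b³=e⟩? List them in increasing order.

|G| = 39 = 3 · 13. By Lagrange's theorem the order of any subgroup divides 39; the divisors of 39 are 1, 3, 13, 39.

Answer: 1, 3, 13, 39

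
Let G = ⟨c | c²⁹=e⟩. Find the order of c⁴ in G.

Compute successive powers until reaching e:
  (c⁴)¹ = c⁴, (c⁴)² = c⁸, (c⁴)³ = c¹², (c⁴)⁴ = c¹⁶, (c⁴)⁵ = c²⁰, (c⁴)⁶ = c²⁴, (c⁴)⁷ = c²⁸, (c⁴)⁸ = c³, (c⁴)⁹ = c⁷, (c⁴)¹⁰ = c¹¹, (c⁴)¹¹ = c¹⁵, (c⁴)¹² = c¹⁹, (c⁴)¹³ = c²³, (c⁴)¹⁴ = c²⁷, (c⁴)¹⁵ = c², (c⁴)¹⁶ = c⁶, (c⁴)¹⁷ = c¹⁰, (c⁴)¹⁸ = c¹⁴, (c⁴)¹⁹ = c¹⁸, (c⁴)²⁰ = c²², (c⁴)²¹ = c²⁶, (c⁴)²² = c, (c⁴)²³ = c⁵, (c⁴)²⁴ = c⁹, (c⁴)²⁵ = c¹³, (c⁴)²⁶ = c¹⁷, (c⁴)²⁷ = c²¹, (c⁴)²⁸ = c²⁵, (c⁴)²⁹ = e.
The smallest positive k with (c⁴)ᵏ = e is 29.

Answer: 29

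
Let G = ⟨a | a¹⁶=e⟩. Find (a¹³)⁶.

Compute successive powers of (a¹³), reducing at each step:
  (a¹³)²: (a¹³) · a¹³ = a¹⁰
  (a¹³)³: (a¹⁰) · a¹³ = a⁷
  (a¹³)⁴: (a⁷) · a¹³ = a⁴
  (a¹³)⁵: (a⁴) · a¹³ = a
  (a¹³)⁶: a · a¹³ = a¹⁴

Answer: a¹⁴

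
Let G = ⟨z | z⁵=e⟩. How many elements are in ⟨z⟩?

|⟨z⟩| equals the order of z. Compute successive powers until reaching e:
  z¹ = z, z² = z², z³ = z³, z⁴ = z⁴, z⁵ = e.
The smallest positive k with zᵏ = e is 5, so |⟨z⟩| = 5.

Answer: 5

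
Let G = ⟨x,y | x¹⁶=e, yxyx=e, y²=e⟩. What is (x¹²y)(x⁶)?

Compute (x¹²y) · (x⁶) by multiplying left to right and reducing via the relations at each step:
  (x¹²y) · x⁶ = x⁶y

Answer: x⁶y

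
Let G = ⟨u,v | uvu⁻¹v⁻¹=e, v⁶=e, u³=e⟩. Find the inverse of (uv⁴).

The order of (uv⁴) is 3 (smallest k with (uv⁴)ᵏ = e), so (uv⁴)⁻¹ = (uv⁴)² = u²v².
Check: (uv⁴) · (u²v²) → (uv⁴) · u² = v⁴;   (v⁴) · v² = e, giving e as required.

Answer: u²v²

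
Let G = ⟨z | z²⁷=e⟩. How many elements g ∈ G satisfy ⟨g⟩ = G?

G is cyclic of order 27. An element generates G iff its order is 27, and a cyclic group of order 27 has exactly φ(27) = 18 such elements.

Answer: 18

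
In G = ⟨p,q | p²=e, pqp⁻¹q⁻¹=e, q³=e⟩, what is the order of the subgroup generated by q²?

|⟨q²⟩| equals the order of q². Compute successive powers until reaching e:
  (q²)¹ = q², (q²)² = q, (q²)³ = e.
The smallest positive k with (q²)ᵏ = e is 3, so |⟨q²⟩| = 3.

Answer: 3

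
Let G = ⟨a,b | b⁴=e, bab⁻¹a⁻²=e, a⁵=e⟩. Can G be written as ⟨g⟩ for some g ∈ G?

Every cyclic group is abelian. But a·b = ab while b·a = a²b, so a·b ≠ b·a and G is not abelian. Hence G is not cyclic.

Answer: No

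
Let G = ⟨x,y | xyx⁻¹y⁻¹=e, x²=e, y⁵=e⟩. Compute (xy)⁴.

Compute successive powers of (xy), reducing at each step:
  (xy)²: (xy) · x = y;   y · y = y²
  (xy)³: (y²) · x = xy²;   (xy²) · y = xy³
  (xy)⁴: (xy³) · x = y³;   (y³) · y = y⁴

Answer: y⁴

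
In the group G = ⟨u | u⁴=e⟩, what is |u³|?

Compute successive powers until reaching e:
  (u³)¹ = u³, (u³)² = u², (u³)³ = u, (u³)⁴ = e.
The smallest positive k with (u³)ᵏ = e is 4.

Answer: 4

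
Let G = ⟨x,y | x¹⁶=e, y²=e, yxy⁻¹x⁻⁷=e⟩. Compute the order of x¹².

Compute successive powers until reaching e:
  (x¹²)¹ = x¹², (x¹²)² = x⁸, (x¹²)³ = x⁴, (x¹²)⁴ = e.
The smallest positive k with (x¹²)ᵏ = e is 4.

Answer: 4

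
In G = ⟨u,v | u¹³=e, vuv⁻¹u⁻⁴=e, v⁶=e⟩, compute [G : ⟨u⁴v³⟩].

First find ord(u⁴v³) by computing successive powers:
  (u⁴v³)¹ = u⁴v³, (u⁴v³)² = e.
So |⟨u⁴v³⟩| = ord(u⁴v³) = 2. With |G| = 78, by Lagrange [G : ⟨u⁴v³⟩] = 78/2 = 39.

Answer: 39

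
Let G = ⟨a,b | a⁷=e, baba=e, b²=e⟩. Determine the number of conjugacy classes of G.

The conjugacy classes (representative and size) are:
  [e] (size 1), [a⁶] (size 2), [a⁵] (size 2), [a⁴] (size 2), [ab] (size 7).
Class equation: 1 + 2 + 2 + 2 + 7 = 14 = |G|. So G has 5 conjugacy classes.

Answer: 5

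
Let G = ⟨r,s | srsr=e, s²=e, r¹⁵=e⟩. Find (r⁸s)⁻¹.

The order of (r⁸s) is 2 (smallest k with (r⁸s)ᵏ = e), so (r⁸s)⁻¹ = (r⁸s)¹ = r⁸s.
Check: (r⁸s) · (r⁸s) → (r⁸s) · r⁸ = s;   s · s = e, giving e as required.

Answer: r⁸s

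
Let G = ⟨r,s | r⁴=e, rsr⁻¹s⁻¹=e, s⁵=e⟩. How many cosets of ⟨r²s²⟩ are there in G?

First find ord(r²s²) by computing successive powers:
  (r²s²)¹ = r²s², (r²s²)² = s⁴, (r²s²)³ = r²s, (r²s²)⁴ = s³, (r²s²)⁵ = r², (r²s²)⁶ = s², (r²s²)⁷ = r²s⁴, (r²s²)⁸ = s, (r²s²)⁹ = r²s³, (r²s²)¹⁰ = e.
So |⟨r²s²⟩| = ord(r²s²) = 10. With |G| = 20, by Lagrange [G : ⟨r²s²⟩] = 20/10 = 2.

Answer: 2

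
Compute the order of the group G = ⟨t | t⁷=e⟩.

G is generated by a single element, so G is cyclic. The relator gives t⁷ = e and no smaller power is forced to be e, so the 7 powers {e, t, t², t³, t⁴, t⁵, t⁶} are distinct. Hence |G| = 7.

Answer: 7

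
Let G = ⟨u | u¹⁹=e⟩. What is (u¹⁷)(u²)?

Compute (u¹⁷) · (u²) by multiplying left to right and reducing via the relations at each step:
  (u¹⁷) · u² = e

Answer: e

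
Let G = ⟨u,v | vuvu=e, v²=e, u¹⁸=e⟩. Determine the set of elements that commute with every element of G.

An element z ∈ Z(G) iff z commutes with every generator.
For example u⁹ is central: (u⁹)·u = u¹⁰ = u·(u⁹); (u⁹)·v = u⁹v = v·(u⁹).
Whereas u ∉ Z(G) since u·v = uv ≠ u¹⁷v = v·u.
Checking each of the 36 elements this way gives Z(G) = {e, u⁹}, of order 2.

Answer: {e, u⁹}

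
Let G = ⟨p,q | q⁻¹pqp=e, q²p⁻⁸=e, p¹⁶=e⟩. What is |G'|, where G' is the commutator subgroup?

G' = [G, G] is generated by all commutators. The generator-pair commutators are: [p, q] = p².
The subgroup they normally generate is {e, p², p⁴, p⁶, p⁸, p¹⁰, p¹², p¹⁴}, of order 8.
Check: |G/G'| = 32/8 = 4 is the order of the abelianisation.

Answer: 8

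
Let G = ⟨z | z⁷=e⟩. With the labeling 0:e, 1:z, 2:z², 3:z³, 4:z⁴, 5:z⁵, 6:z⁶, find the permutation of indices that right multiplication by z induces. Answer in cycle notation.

(0 1 2 3 4 5 6)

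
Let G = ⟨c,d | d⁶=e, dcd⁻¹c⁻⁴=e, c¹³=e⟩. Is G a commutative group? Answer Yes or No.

c·d = cd but d·c = c⁴d, so c·d ≠ d·c and G is not abelian.

Answer: No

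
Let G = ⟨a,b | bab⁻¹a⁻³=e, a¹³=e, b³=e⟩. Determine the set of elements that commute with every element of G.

An element z ∈ Z(G) iff z commutes with every generator.
For example e is central: e·a = a = a·e; e·b = b = b·e.
Whereas a ∉ Z(G) since a·b = ab ≠ a³b = b·a.
Checking each of the 39 elements this way gives Z(G) = {e}, of order 1.

Answer: {e}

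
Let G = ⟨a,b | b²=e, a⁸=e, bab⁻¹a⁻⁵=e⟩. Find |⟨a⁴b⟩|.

|⟨a⁴b⟩| equals the order of a⁴b. Compute successive powers until reaching e:
  (a⁴b)¹ = a⁴b, (a⁴b)² = e.
The smallest positive k with (a⁴b)ᵏ = e is 2, so |⟨a⁴b⟩| = 2.

Answer: 2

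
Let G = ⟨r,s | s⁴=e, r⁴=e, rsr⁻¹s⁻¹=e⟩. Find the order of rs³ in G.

Compute successive powers until reaching e:
  (rs³)¹ = rs³, (rs³)² = r²s², (rs³)³ = r³s, (rs³)⁴ = e.
The smallest positive k with (rs³)ᵏ = e is 4.

Answer: 4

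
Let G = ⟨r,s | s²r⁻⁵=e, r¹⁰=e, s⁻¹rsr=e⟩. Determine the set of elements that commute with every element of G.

An element z ∈ Z(G) iff z commutes with every generator.
For example r⁵ is central: (r⁵)·r = r⁶ = r·(r⁵); (r⁵)·s = s⁻¹ = s·(r⁵).
Whereas r ∉ Z(G) since r·s = rs ≠ r⁴s⁻¹ = s·r.
Checking each of the 20 elements this way gives Z(G) = {e, r⁵}, of order 2.

Answer: {e, r⁵}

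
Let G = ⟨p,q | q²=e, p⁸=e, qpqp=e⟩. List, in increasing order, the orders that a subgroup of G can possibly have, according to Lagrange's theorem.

|G| = 16 = 2⁴. By Lagrange's theorem the order of any subgroup divides 16; the divisors of 16 are 1, 2, 4, 8, 16.

Answer: 1, 2, 4, 8, 16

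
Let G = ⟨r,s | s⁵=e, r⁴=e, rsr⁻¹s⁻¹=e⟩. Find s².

Compute successive powers of s, reducing at each step:
  s²: s · s = s²

Answer: s²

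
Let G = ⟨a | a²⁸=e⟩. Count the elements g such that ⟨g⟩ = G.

G is cyclic of order 28. An element generates G iff its order is 28, and a cyclic group of order 28 has exactly φ(28) = 12 such elements.

Answer: 12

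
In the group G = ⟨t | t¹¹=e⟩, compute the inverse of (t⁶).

The order of (t⁶) is 11 (smallest k with (t⁶)ᵏ = e), so (t⁶)⁻¹ = (t⁶)¹⁰ = t⁵.
Check: (t⁶) · (t⁵) → (t⁶) · t⁵ = e, giving e as required.

Answer: t⁵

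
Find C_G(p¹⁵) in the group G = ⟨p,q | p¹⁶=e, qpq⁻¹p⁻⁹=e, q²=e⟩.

⟨p¹⁵⟩ ⊆ C_G(p¹⁵) since powers of p¹⁵ commute with p¹⁵; so |C_G(p¹⁵)| ≥ |⟨p¹⁵⟩| = 16.
By orbit–stabilizer, |C_G(p¹⁵)| = |G| / |conj. class of p¹⁵| = 32 / 2 = 16.
The 16 elements commuting with p¹⁵ are {e, p, p², p³, p⁴, p⁵, p⁶, p⁷, p⁸, p⁹, p¹⁰, p¹¹, p¹², p¹³, p¹⁴, p¹⁵}.

Answer: {e, p, p², p³, p⁴, p⁵, p⁶, p⁷, p⁸, p⁹, p¹⁰, p¹¹, p¹², p¹³, p¹⁴, p¹⁵}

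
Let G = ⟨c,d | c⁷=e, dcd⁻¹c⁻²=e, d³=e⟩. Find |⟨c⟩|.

|⟨c⟩| equals the order of c. Compute successive powers until reaching e:
  c¹ = c, c² = c², c³ = c³, c⁴ = c⁴, c⁵ = c⁵, c⁶ = c⁶, c⁷ = e.
The smallest positive k with cᵏ = e is 7, so |⟨c⟩| = 7.

Answer: 7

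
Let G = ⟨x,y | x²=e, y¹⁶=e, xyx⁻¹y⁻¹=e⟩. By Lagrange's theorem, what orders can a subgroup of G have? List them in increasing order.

|G| = 32 = 2⁵. By Lagrange's theorem the order of any subgroup divides 32; the divisors of 32 are 1, 2, 4, 8, 16, 32.

Answer: 1, 2, 4, 8, 16, 32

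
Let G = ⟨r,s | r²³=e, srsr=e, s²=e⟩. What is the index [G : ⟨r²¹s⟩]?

First find ord(r²¹s) by computing successive powers:
  (r²¹s)¹ = r²¹s, (r²¹s)² = e.
So |⟨r²¹s⟩| = ord(r²¹s) = 2. With |G| = 46, by Lagrange [G : ⟨r²¹s⟩] = 46/2 = 23.

Answer: 23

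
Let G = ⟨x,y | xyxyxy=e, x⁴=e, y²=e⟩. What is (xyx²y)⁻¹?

The order of (xyx²y) is 2 (smallest k with (xyx²y)ᵏ = e), so (xyx²y)⁻¹ = (xyx²y)¹ = xyx²y.
Check: (xyx²y) · (xyx²y) → (xyx²y) · x = yx²y;   (yx²y) · y = yx²;   (yx²) · x² = y;   y · y = e, giving e as required.

Answer: xyx²y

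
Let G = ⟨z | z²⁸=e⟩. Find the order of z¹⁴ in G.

Compute successive powers until reaching e:
  (z¹⁴)¹ = z¹⁴, (z¹⁴)² = e.
The smallest positive k with (z¹⁴)ᵏ = e is 2.

Answer: 2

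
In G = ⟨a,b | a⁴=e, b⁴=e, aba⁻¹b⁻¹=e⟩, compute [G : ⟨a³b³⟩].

First find ord(a³b³) by computing successive powers:
  (a³b³)¹ = a³b³, (a³b³)² = a²b², (a³b³)³ = ab, (a³b³)⁴ = e.
So |⟨a³b³⟩| = ord(a³b³) = 4. With |G| = 16, by Lagrange [G : ⟨a³b³⟩] = 16/4 = 4.

Answer: 4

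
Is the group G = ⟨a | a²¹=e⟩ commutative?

G has a single generator, so G is cyclic and hence abelian.

Answer: Yes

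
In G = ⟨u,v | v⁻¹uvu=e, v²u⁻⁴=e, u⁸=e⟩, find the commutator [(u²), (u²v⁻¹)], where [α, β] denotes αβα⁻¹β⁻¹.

[(u²), (u²v⁻¹)] = (u²)·(u²v⁻¹)·(u²)⁻¹·(u²v⁻¹)⁻¹.
  (u²) · (u²v⁻¹) = v
  v · (u⁶) = u²v
  (u²v) · (u²v) = u⁴

Answer: u⁴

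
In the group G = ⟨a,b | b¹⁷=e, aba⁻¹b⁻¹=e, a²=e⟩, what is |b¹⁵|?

Compute successive powers until reaching e:
  (b¹⁵)¹ = b¹⁵, (b¹⁵)² = b¹³, (b¹⁵)³ = b¹¹, (b¹⁵)⁴ = b⁹, (b¹⁵)⁵ = b⁷, (b¹⁵)⁶ = b⁵, (b¹⁵)⁷ = b³, (b¹⁵)⁸ = b, (b¹⁵)⁹ = b¹⁶, (b¹⁵)¹⁰ = b¹⁴, (b¹⁵)¹¹ = b¹², (b¹⁵)¹² = b¹⁰, (b¹⁵)¹³ = b⁸, (b¹⁵)¹⁴ = b⁶, (b¹⁵)¹⁵ = b⁴, (b¹⁵)¹⁶ = b², (b¹⁵)¹⁷ = e.
The smallest positive k with (b¹⁵)ᵏ = e is 17.

Answer: 17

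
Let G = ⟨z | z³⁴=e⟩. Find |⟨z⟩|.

|⟨z⟩| equals the order of z. Compute successive powers until reaching e:
  z¹ = z, z² = z², z³ = z³, z⁴ = z⁴, z⁵ = z⁵, z⁶ = z⁶, z⁷ = z⁷, z⁸ = z⁸, z⁹ = z⁹, z¹⁰ = z¹⁰, z¹¹ = z¹¹, z¹² = z¹², z¹³ = z¹³, z¹⁴ = z¹⁴, z¹⁵ = z¹⁵, z¹⁶ = z¹⁶, z¹⁷ = z¹⁷, z¹⁸ = z¹⁸, z¹⁹ = z¹⁹, z²⁰ = z²⁰, z²¹ = z²¹, z²² = z²², z²³ = z²³, z²⁴ = z²⁴, z²⁵ = z²⁵, z²⁶ = z²⁶, z²⁷ = z²⁷, z²⁸ = z²⁸, z²⁹ = z²⁹, z³⁰ = z³⁰, z³¹ = z³¹, z³² = z³², z³³ = z³³, z³⁴ = e.
The smallest positive k with zᵏ = e is 34, so |⟨z⟩| = 34.

Answer: 34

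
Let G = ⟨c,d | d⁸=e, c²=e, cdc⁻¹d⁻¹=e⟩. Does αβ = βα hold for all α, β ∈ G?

Each pair of generators commutes: c·d = cd = d·c. Since the generators pairwise commute, every element of G commutes with every other, so G is abelian.

Answer: Yes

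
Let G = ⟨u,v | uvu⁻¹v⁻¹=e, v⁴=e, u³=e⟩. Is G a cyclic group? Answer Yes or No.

|G| = 12. The element uv has order 12 (its powers give 12 distinct elements), so ⟨uv⟩ = G and G is cyclic.

Answer: Yes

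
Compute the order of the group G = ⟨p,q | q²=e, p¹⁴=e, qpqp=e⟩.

Enumerate words in the generators, reducing via the relations: the distinct elements are
  {e, p, q, pq, p², p³, p⁴, p⁵, p⁶, p⁷, p⁸, p⁹, p²q, p³q, p¹², p¹³, p¹¹, p¹⁰, p⁴q, p⁵q, p⁶q, p⁷q, p⁸q, p⁹q, p¹²q, p¹³q, p¹¹q, p¹⁰q}.
No further products give new elements, so |G| = 28.

Answer: 28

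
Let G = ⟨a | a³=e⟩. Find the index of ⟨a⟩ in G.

First find ord(a) by computing successive powers:
  a¹ = a, a² = a², a³ = e.
So |⟨a⟩| = ord(a) = 3. With |G| = 3, by Lagrange [G : ⟨a⟩] = 3/3 = 1.

Answer: 1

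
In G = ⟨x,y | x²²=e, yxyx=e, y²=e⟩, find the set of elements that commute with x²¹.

⟨x²¹⟩ ⊆ C_G(x²¹) since powers of x²¹ commute with x²¹; so |C_G(x²¹)| ≥ |⟨x²¹⟩| = 22.
By orbit–stabilizer, |C_G(x²¹)| = |G| / |conj. class of x²¹| = 44 / 2 = 22.
The 22 elements commuting with x²¹ are {e, x, x², x³, x⁴, x⁵, x⁶, x⁷, x⁸, x⁹, x¹⁰, x¹¹, x¹², x¹³, x¹⁴, x¹⁵, x¹⁶, x¹⁷, x¹⁸, x¹⁹, x²⁰, x²¹}.

Answer: {e, x, x², x³, x⁴, x⁵, x⁶, x⁷, x⁸, x⁹, x¹⁰, x¹¹, x¹², x¹³, x¹⁴, x¹⁵, x¹⁶, x¹⁷, x¹⁸, x¹⁹, x²⁰, x²¹}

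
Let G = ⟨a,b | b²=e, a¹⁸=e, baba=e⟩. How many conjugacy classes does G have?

The conjugacy classes (representative and size) are:
  [e] (size 1), [a] (size 2), [a²] (size 2), [a³] (size 2), [a¹⁴] (size 2), [a⁵] (size 2), [a¹²] (size 2), [a⁷] (size 2), [a¹⁰] (size 2), [a⁹] (size 1), [a¹⁰b] (size 9), [ab] (size 9).
Class equation: 1 + 2 + 2 + 2 + 2 + 2 + 2 + 2 + 2 + 1 + 9 + 9 = 36 = |G|. So G has 12 conjugacy classes.

Answer: 12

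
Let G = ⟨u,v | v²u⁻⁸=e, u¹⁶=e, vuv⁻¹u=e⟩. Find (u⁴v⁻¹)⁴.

Compute successive powers of (u⁴v⁻¹), reducing at each step:
  (u⁴v⁻¹)²: (u⁴v⁻¹) · u⁴ = v⁻¹;   (v⁻¹) · v⁻¹ = u⁸
  (u⁴v⁻¹)³: (u⁸) · u⁴ = u¹²;   (u¹²) · v⁻¹ = u⁴v
  (u⁴v⁻¹)⁴: (u⁴v) · u⁴ = v;   v · v⁻¹ = e

Answer: e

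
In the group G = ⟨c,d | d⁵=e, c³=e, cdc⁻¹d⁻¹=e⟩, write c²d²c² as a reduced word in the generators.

Multiply left to right, reducing at each step:
  (c²) · d² = c²d²
  (c²d²) · c² = cd²

Answer: cd²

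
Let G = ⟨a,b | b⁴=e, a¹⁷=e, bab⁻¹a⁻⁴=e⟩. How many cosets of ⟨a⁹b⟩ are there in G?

First find ord(a⁹b) by computing successive powers:
  (a⁹b)¹ = a⁹b, (a⁹b)² = a¹¹b², (a⁹b)³ = a²b³, (a⁹b)⁴ = e.
So |⟨a⁹b⟩| = ord(a⁹b) = 4. With |G| = 68, by Lagrange [G : ⟨a⁹b⟩] = 68/4 = 17.

Answer: 17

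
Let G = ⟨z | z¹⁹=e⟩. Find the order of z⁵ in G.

Compute successive powers until reaching e:
  (z⁵)¹ = z⁵, (z⁵)² = z¹⁰, (z⁵)³ = z¹⁵, (z⁵)⁴ = z, (z⁵)⁵ = z⁶, (z⁵)⁶ = z¹¹, (z⁵)⁷ = z¹⁶, (z⁵)⁸ = z², (z⁵)⁹ = z⁷, (z⁵)¹⁰ = z¹², (z⁵)¹¹ = z¹⁷, (z⁵)¹² = z³, (z⁵)¹³ = z⁸, (z⁵)¹⁴ = z¹³, (z⁵)¹⁵ = z¹⁸, (z⁵)¹⁶ = z⁴, (z⁵)¹⁷ = z⁹, (z⁵)¹⁸ = z¹⁴, (z⁵)¹⁹ = e.
The smallest positive k with (z⁵)ᵏ = e is 19.

Answer: 19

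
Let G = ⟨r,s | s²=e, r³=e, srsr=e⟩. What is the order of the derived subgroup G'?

G' = [G, G] is generated by all commutators. The generator-pair commutators are: [r, s] = r².
The subgroup they normally generate is {e, r, r²}, of order 3.
Check: |G/G'| = 6/3 = 2 is the order of the abelianisation.

Answer: 3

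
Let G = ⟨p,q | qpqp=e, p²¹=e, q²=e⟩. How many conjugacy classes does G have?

The conjugacy classes (representative and size) are:
  [e] (size 1), [p²⁰] (size 2), [p²] (size 2), [p³] (size 2), [p¹⁷] (size 2), [p⁵] (size 2), [p⁶] (size 2), [p⁷] (size 2), [p⁸] (size 2), [p⁹] (size 2), [p¹⁰] (size 2), [q] (size 21).
Class equation: 1 + 2 + 2 + 2 + 2 + 2 + 2 + 2 + 2 + 2 + 2 + 21 = 42 = |G|. So G has 12 conjugacy classes.

Answer: 12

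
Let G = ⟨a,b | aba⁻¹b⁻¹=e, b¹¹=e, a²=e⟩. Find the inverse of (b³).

The order of (b³) is 11 (smallest k with (b³)ᵏ = e), so (b³)⁻¹ = (b³)¹⁰ = b⁸.
Check: (b³) · (b⁸) → (b³) · b⁸ = e, giving e as required.

Answer: b⁸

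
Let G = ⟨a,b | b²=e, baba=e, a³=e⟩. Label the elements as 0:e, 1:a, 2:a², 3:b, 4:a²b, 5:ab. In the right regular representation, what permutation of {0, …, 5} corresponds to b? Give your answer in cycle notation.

(0 3)(1 5)(2 4)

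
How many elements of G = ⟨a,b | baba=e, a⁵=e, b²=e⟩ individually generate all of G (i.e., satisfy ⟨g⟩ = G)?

⟨g⟩ = G would require ord(g) = |G| = 10, but the maximum element order in G is 5 < 10. So G is not cyclic and no single element generates it: the count is 0.

Answer: 0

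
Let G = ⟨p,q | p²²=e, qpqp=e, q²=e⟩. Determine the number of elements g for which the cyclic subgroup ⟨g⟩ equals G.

⟨g⟩ = G would require ord(g) = |G| = 44, but the maximum element order in G is 22 < 44. So G is not cyclic and no single element generates it: the count is 0.

Answer: 0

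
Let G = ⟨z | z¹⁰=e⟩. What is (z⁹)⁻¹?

The order of (z⁹) is 10 (smallest k with (z⁹)ᵏ = e), so (z⁹)⁻¹ = (z⁹)⁹ = z.
Check: (z⁹) · z → (z⁹) · z = e, giving e as required.

Answer: z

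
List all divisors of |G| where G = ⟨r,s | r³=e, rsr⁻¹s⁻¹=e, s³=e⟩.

|G| = 9 = 3². By Lagrange's theorem the order of any subgroup divides 9; the divisors of 9 are 1, 3, 9.

Answer: 1, 3, 9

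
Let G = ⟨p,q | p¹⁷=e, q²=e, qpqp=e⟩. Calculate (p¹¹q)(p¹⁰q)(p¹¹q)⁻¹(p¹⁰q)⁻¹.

[(p¹¹q), (p¹⁰q)] = (p¹¹q)·(p¹⁰q)·(p¹¹q)⁻¹·(p¹⁰q)⁻¹.
  (p¹¹q) · (p¹⁰q) = p
  p · (p¹¹q) = p¹²q
  (p¹²q) · (p¹⁰q) = p²

Answer: p²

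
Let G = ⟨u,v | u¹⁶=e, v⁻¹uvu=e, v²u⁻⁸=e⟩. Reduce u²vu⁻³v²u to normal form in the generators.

Multiply left to right, reducing at each step:
  (u²) · v = u²v
  (u²v) · u⁻³ = u⁵v
  (u⁵v) · v² = u⁵v⁻¹
  (u⁵v⁻¹) · u = u⁴v⁻¹

Answer: u⁴v⁻¹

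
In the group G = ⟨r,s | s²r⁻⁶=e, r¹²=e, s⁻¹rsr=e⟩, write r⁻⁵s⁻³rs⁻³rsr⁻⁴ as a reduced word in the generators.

Multiply left to right, reducing at each step:
  (r⁷) · s⁻³ = rs⁻¹
  (rs⁻¹) · r = s⁻¹
  (s⁻¹) · s⁻³ = e
  e · r = r
  r · s = rs
  (rs) · r⁻⁴ = r⁵s

Answer: r⁵s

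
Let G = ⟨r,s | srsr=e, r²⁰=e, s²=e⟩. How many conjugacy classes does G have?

The conjugacy classes (representative and size) are:
  [e] (size 1), [r] (size 2), [r¹⁸] (size 2), [r³] (size 2), [r⁴] (size 2), [r¹⁵] (size 2), [r¹⁴] (size 2), [r⁷] (size 2), [r¹²] (size 2), [r¹¹] (size 2), [r¹⁰] (size 1), [r¹⁸s] (size 10), [r⁵s] (size 10).
Class equation: 1 + 2 + 2 + 2 + 2 + 2 + 2 + 2 + 2 + 2 + 1 + 10 + 10 = 40 = |G|. So G has 13 conjugacy classes.

Answer: 13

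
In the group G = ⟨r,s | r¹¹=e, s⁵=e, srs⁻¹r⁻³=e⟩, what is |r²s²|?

Compute successive powers until reaching e:
  (r²s²)¹ = r²s², (r²s²)² = r⁹s⁴, (r²s²)³ = r⁶s, (r²s²)⁴ = rs³, (r²s²)⁵ = e.
The smallest positive k with (r²s²)ᵏ = e is 5.

Answer: 5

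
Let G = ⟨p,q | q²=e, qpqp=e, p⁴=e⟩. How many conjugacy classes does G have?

The conjugacy classes (representative and size) are:
  [e] (size 1), [p] (size 2), [p²] (size 1), [p²q] (size 2), [p³q] (size 2).
Class equation: 1 + 2 + 1 + 2 + 2 = 8 = |G|. So G has 5 conjugacy classes.

Answer: 5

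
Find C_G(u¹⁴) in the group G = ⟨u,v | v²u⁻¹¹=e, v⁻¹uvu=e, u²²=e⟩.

⟨u¹⁴⟩ ⊆ C_G(u¹⁴) since powers of u¹⁴ commute with u¹⁴; so |C_G(u¹⁴)| ≥ |⟨u¹⁴⟩| = 11.
By orbit–stabilizer, |C_G(u¹⁴)| = |G| / |conj. class of u¹⁴| = 44 / 2 = 22.
The 22 elements commuting with u¹⁴ are {e, u, u², u³, u⁴, u⁵, u⁶, u⁷, u⁸, u⁹, u¹⁰, u¹¹, u¹², u¹³, u¹⁴, u¹⁵, u¹⁶, u¹⁷, u¹⁸, u¹⁹, u²⁰, u²¹}.

Answer: {e, u, u², u³, u⁴, u⁵, u⁶, u⁷, u⁸, u⁹, u¹⁰, u¹¹, u¹², u¹³, u¹⁴, u¹⁵, u¹⁶, u¹⁷, u¹⁸, u¹⁹, u²⁰, u²¹}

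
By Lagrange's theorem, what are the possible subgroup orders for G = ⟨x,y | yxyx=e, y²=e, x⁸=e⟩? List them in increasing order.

|G| = 16 = 2⁴. By Lagrange's theorem the order of any subgroup divides 16; the divisors of 16 are 1, 2, 4, 8, 16.

Answer: 1, 2, 4, 8, 16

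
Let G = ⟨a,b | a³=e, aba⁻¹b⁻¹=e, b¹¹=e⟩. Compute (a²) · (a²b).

Compute (a²) · (a²b) by multiplying left to right and reducing via the relations at each step:
  (a²) · a² = a
  a · b = ab

Answer: ab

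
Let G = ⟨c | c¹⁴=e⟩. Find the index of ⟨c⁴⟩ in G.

First find ord(c⁴) by computing successive powers:
  (c⁴)¹ = c⁴, (c⁴)² = c⁸, (c⁴)³ = c¹², (c⁴)⁴ = c², (c⁴)⁵ = c⁶, (c⁴)⁶ = c¹⁰, (c⁴)⁷ = e.
So |⟨c⁴⟩| = ord(c⁴) = 7. With |G| = 14, by Lagrange [G : ⟨c⁴⟩] = 14/7 = 2.

Answer: 2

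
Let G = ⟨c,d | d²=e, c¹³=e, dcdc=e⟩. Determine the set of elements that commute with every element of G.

An element z ∈ Z(G) iff z commutes with every generator.
For example e is central: e·c = c = c·e; e·d = d = d·e.
Whereas c ∉ Z(G) since c·d = cd ≠ c¹²d = d·c.
Checking each of the 26 elements this way gives Z(G) = {e}, of order 1.

Answer: {e}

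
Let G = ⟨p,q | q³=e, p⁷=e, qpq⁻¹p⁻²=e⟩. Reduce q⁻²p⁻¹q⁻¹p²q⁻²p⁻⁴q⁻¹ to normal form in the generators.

Multiply left to right, reducing at each step:
  q · p⁻¹ = p⁵q
  (p⁵q) · q⁻¹ = p⁵
  (p⁵) · p² = e
  e · q⁻² = q
  q · p⁻⁴ = p⁶q
  (p⁶q) · q⁻¹ = p⁶

Answer: p⁶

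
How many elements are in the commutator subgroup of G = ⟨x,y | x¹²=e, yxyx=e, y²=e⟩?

G' = [G, G] is generated by all commutators. The generator-pair commutators are: [x, y] = x².
The subgroup they normally generate is {e, x², x⁴, x⁶, x⁸, x¹⁰}, of order 6.
Check: |G/G'| = 24/6 = 4 is the order of the abelianisation.

Answer: 6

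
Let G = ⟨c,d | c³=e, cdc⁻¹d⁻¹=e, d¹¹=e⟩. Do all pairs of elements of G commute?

Each pair of generators commutes: c·d = cd = d·c. Since the generators pairwise commute, every element of G commutes with every other, so G is abelian.

Answer: Yes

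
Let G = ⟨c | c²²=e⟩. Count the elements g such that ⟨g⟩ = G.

G is cyclic of order 22. An element generates G iff its order is 22, and a cyclic group of order 22 has exactly φ(22) = 10 such elements.

Answer: 10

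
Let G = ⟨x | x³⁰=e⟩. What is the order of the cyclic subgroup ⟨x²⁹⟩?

|⟨x²⁹⟩| equals the order of x²⁹. Compute successive powers until reaching e:
  (x²⁹)¹ = x²⁹, (x²⁹)² = x²⁸, (x²⁹)³ = x²⁷, (x²⁹)⁴ = x²⁶, (x²⁹)⁵ = x²⁵, (x²⁹)⁶ = x²⁴, (x²⁹)⁷ = x²³, (x²⁹)⁸ = x²², (x²⁹)⁹ = x²¹, (x²⁹)¹⁰ = x²⁰, (x²⁹)¹¹ = x¹⁹, (x²⁹)¹² = x¹⁸, (x²⁹)¹³ = x¹⁷, (x²⁹)¹⁴ = x¹⁶, (x²⁹)¹⁵ = x¹⁵, (x²⁹)¹⁶ = x¹⁴, (x²⁹)¹⁷ = x¹³, (x²⁹)¹⁸ = x¹², (x²⁹)¹⁹ = x¹¹, (x²⁹)²⁰ = x¹⁰, (x²⁹)²¹ = x⁹, (x²⁹)²² = x⁸, (x²⁹)²³ = x⁷, (x²⁹)²⁴ = x⁶, (x²⁹)²⁵ = x⁵, (x²⁹)²⁶ = x⁴, (x²⁹)²⁷ = x³, (x²⁹)²⁸ = x², (x²⁹)²⁹ = x, (x²⁹)³⁰ = e.
The smallest positive k with (x²⁹)ᵏ = e is 30, so |⟨x²⁹⟩| = 30.

Answer: 30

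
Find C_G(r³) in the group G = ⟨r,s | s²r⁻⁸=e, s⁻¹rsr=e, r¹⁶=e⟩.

⟨r³⟩ ⊆ C_G(r³) since powers of r³ commute with r³; so |C_G(r³)| ≥ |⟨r³⟩| = 16.
By orbit–stabilizer, |C_G(r³)| = |G| / |conj. class of r³| = 32 / 2 = 16.
The 16 elements commuting with r³ are {e, r, r², r³, r⁴, r⁵, r⁶, r⁷, r⁸, r⁹, r¹⁰, r¹¹, r¹², r¹³, r¹⁴, r¹⁵}.

Answer: {e, r, r², r³, r⁴, r⁵, r⁶, r⁷, r⁸, r⁹, r¹⁰, r¹¹, r¹², r¹³, r¹⁴, r¹⁵}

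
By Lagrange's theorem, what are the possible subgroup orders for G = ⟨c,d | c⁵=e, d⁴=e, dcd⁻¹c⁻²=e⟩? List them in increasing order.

|G| = 20 = 2² · 5. By Lagrange's theorem the order of any subgroup divides 20; the divisors of 20 are 1, 2, 4, 5, 10, 20.

Answer: 1, 2, 4, 5, 10, 20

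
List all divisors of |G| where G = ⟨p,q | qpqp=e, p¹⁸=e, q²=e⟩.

|G| = 36 = 2² · 3². By Lagrange's theorem the order of any subgroup divides 36; the divisors of 36 are 1, 2, 3, 4, 6, 9, 12, 18, 36.

Answer: 1, 2, 3, 4, 6, 9, 12, 18, 36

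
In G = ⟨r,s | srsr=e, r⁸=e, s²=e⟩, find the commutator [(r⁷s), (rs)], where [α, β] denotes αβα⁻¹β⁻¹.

[(r⁷s), (rs)] = (r⁷s)·(rs)·(r⁷s)⁻¹·(rs)⁻¹.
  (r⁷s) · (rs) = r⁶
  (r⁶) · (r⁷s) = r⁵s
  (r⁵s) · (rs) = r⁴

Answer: r⁴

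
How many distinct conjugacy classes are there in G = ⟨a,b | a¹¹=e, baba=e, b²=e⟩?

The conjugacy classes (representative and size) are:
  [e] (size 1), [a¹⁰] (size 2), [a²] (size 2), [a³] (size 2), [a⁷] (size 2), [a⁶] (size 2), [a²b] (size 11).
Class equation: 1 + 2 + 2 + 2 + 2 + 2 + 11 = 22 = |G|. So G has 7 conjugacy classes.

Answer: 7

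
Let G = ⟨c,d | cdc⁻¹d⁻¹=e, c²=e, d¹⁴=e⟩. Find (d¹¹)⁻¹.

The order of (d¹¹) is 14 (smallest k with (d¹¹)ᵏ = e), so (d¹¹)⁻¹ = (d¹¹)¹³ = d³.
Check: (d¹¹) · (d³) → (d¹¹) · d³ = e, giving e as required.

Answer: d³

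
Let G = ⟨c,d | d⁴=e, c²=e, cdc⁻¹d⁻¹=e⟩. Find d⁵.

Compute successive powers of d, reducing at each step:
  d²: d · d = d²
  d³: (d²) · d = d³
  d⁴: (d³) · d = e
  d⁵: e · d = d

Answer: d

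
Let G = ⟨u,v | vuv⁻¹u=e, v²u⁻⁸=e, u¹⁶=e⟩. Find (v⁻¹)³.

Compute successive powers of (v⁻¹), reducing at each step:
  (v⁻¹)²: (v⁻¹) · v⁻¹ = u⁸
  (v⁻¹)³: (u⁸) · v⁻¹ = v

Answer: v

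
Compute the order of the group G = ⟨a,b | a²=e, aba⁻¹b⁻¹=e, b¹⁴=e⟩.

Enumerate words in the generators, reducing via the relations: the distinct elements are
  {a, b, e, ab, b², b³, b⁴, b⁵, b⁶, b⁷, b⁸, b⁹, ab², ab³, ab⁴, ab⁵, ab⁶, ab⁷, ab⁸, ab⁹, b¹², b¹³, b¹¹, b¹⁰, ab¹², ab¹³, ab¹¹, ab¹⁰}.
No further products give new elements, so |G| = 28.

Answer: 28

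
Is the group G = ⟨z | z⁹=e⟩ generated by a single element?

|G| = 9. The element z has order 9 (its powers give 9 distinct elements), so ⟨z⟩ = G and G is cyclic.

Answer: Yes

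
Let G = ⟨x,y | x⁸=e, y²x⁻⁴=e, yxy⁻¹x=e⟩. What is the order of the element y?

Compute successive powers until reaching e:
  y¹ = y, y² = x⁴, y³ = y⁻¹, y⁴ = e.
The smallest positive k with yᵏ = e is 4.

Answer: 4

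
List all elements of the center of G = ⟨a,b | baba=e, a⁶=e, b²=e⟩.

An element z ∈ Z(G) iff z commutes with every generator.
For example a³ is central: (a³)·a = a⁴ = a·(a³); (a³)·b = a³b = b·(a³).
Whereas a ∉ Z(G) since a·b = ab ≠ a⁵b = b·a.
Checking each of the 12 elements this way gives Z(G) = {e, a³}, of order 2.

Answer: {e, a³}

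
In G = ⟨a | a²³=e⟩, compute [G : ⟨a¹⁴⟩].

First find ord(a¹⁴) by computing successive powers:
  (a¹⁴)¹ = a¹⁴, (a¹⁴)² = a⁵, (a¹⁴)³ = a¹⁹, (a¹⁴)⁴ = a¹⁰, (a¹⁴)⁵ = a, (a¹⁴)⁶ = a¹⁵, (a¹⁴)⁷ = a⁶, (a¹⁴)⁸ = a²⁰, (a¹⁴)⁹ = a¹¹, (a¹⁴)¹⁰ = a², (a¹⁴)¹¹ = a¹⁶, (a¹⁴)¹² = a⁷, (a¹⁴)¹³ = a²¹, (a¹⁴)¹⁴ = a¹², (a¹⁴)¹⁵ = a³, (a¹⁴)¹⁶ = a¹⁷, (a¹⁴)¹⁷ = a⁸, (a¹⁴)¹⁸ = a²², (a¹⁴)¹⁹ = a¹³, (a¹⁴)²⁰ = a⁴, (a¹⁴)²¹ = a¹⁸, (a¹⁴)²² = a⁹, (a¹⁴)²³ = e.
So |⟨a¹⁴⟩| = ord(a¹⁴) = 23. With |G| = 23, by Lagrange [G : ⟨a¹⁴⟩] = 23/23 = 1.

Answer: 1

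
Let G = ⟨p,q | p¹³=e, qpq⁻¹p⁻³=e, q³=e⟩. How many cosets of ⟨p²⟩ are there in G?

First find ord(p²) by computing successive powers:
  (p²)¹ = p², (p²)² = p⁴, (p²)³ = p⁶, (p²)⁴ = p⁸, (p²)⁵ = p¹⁰, (p²)⁶ = p¹², (p²)⁷ = p, (p²)⁸ = p³, (p²)⁹ = p⁵, (p²)¹⁰ = p⁷, (p²)¹¹ = p⁹, (p²)¹² = p¹¹, (p²)¹³ = e.
So |⟨p²⟩| = ord(p²) = 13. With |G| = 39, by Lagrange [G : ⟨p²⟩] = 39/13 = 3.

Answer: 3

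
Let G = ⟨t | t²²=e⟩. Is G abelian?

G has a single generator, so G is cyclic and hence abelian.

Answer: Yes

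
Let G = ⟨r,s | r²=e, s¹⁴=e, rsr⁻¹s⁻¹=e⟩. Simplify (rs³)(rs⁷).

Compute (rs³) · (rs⁷) by multiplying left to right and reducing via the relations at each step:
  (rs³) · r = s³
  (s³) · s⁷ = s¹⁰

Answer: s¹⁰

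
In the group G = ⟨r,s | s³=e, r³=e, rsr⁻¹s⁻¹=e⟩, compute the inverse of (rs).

The order of (rs) is 3 (smallest k with (rs)ᵏ = e), so (rs)⁻¹ = (rs)² = r²s².
Check: (rs) · (r²s²) → (rs) · r² = s;   s · s² = e, giving e as required.

Answer: r²s²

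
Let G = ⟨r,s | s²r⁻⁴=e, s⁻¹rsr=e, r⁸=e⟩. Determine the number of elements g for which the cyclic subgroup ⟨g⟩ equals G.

⟨g⟩ = G would require ord(g) = |G| = 16, but the maximum element order in G is 8 < 16. So G is not cyclic and no single element generates it: the count is 0.

Answer: 0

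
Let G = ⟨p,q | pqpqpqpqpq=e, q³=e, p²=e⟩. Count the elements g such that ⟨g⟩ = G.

⟨g⟩ = G would require ord(g) = |G| = 60, but the maximum element order in G is 5 < 60. So G is not cyclic and no single element generates it: the count is 0.

Answer: 0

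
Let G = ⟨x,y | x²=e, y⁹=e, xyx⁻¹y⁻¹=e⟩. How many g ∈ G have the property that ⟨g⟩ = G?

G is cyclic of order 18. An element generates G iff its order is 18, and a cyclic group of order 18 has exactly φ(18) = 6 such elements.

Answer: 6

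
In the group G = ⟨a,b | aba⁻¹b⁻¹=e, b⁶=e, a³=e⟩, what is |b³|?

Compute successive powers until reaching e:
  (b³)¹ = b³, (b³)² = e.
The smallest positive k with (b³)ᵏ = e is 2.

Answer: 2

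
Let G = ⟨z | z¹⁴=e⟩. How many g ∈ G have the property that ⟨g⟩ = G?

G is cyclic of order 14. An element generates G iff its order is 14, and a cyclic group of order 14 has exactly φ(14) = 6 such elements.

Answer: 6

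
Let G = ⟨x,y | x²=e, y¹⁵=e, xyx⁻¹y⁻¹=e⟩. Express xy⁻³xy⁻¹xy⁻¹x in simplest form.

Multiply left to right, reducing at each step:
  x · y⁻³ = xy¹²
  (xy¹²) · x = y¹²
  (y¹²) · y⁻¹ = y¹¹
  (y¹¹) · x = xy¹¹
  (xy¹¹) · y⁻¹ = xy¹⁰
  (xy¹⁰) · x = y¹⁰

Answer: y¹⁰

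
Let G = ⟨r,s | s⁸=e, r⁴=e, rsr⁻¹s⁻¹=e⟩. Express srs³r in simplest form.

Multiply left to right, reducing at each step:
  s · r = rs
  (rs) · s³ = rs⁴
  (rs⁴) · r = r²s⁴

Answer: r²s⁴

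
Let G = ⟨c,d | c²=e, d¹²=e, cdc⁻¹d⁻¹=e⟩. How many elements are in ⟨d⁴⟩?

|⟨d⁴⟩| equals the order of d⁴. Compute successive powers until reaching e:
  (d⁴)¹ = d⁴, (d⁴)² = d⁸, (d⁴)³ = e.
The smallest positive k with (d⁴)ᵏ = e is 3, so |⟨d⁴⟩| = 3.

Answer: 3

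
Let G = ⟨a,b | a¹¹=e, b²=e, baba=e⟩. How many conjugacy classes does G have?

The conjugacy classes (representative and size) are:
  [e] (size 1), [a¹⁰] (size 2), [a²] (size 2), [a³] (size 2), [a⁷] (size 2), [a⁶] (size 2), [a²b] (size 11).
Class equation: 1 + 2 + 2 + 2 + 2 + 2 + 11 = 22 = |G|. So G has 7 conjugacy classes.

Answer: 7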